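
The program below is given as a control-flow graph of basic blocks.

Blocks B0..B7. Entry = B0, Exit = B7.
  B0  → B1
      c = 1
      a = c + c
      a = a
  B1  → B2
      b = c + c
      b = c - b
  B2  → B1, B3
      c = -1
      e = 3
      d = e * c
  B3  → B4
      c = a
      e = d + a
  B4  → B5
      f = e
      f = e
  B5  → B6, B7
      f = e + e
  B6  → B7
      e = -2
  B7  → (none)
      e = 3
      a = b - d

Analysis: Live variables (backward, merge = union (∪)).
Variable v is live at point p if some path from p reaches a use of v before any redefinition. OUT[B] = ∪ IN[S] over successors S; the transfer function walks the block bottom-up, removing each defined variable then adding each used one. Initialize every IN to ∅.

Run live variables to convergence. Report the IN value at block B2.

Converged values:
  B0: | IN={} | OUT={a, c}
  B1: | IN={a, c} | OUT={a, b}
  B2: | IN={a, b} | OUT={a, b, c, d}
  B3: | IN={a, b, d} | OUT={b, d, e}
  B4: | IN={b, d, e} | OUT={b, d, e}
  B5: | IN={b, d, e} | OUT={b, d}
  B6: | IN={b, d} | OUT={b, d}
  B7: | IN={b, d} | OUT={}

Merge at B2: OUT[B2] = IN[B1] ⊔ IN[B3] = {a, b, c, d}
Applying B2's transfer function to that OUT value gives IN[B2] (row B2 above).

Answer: {a, b}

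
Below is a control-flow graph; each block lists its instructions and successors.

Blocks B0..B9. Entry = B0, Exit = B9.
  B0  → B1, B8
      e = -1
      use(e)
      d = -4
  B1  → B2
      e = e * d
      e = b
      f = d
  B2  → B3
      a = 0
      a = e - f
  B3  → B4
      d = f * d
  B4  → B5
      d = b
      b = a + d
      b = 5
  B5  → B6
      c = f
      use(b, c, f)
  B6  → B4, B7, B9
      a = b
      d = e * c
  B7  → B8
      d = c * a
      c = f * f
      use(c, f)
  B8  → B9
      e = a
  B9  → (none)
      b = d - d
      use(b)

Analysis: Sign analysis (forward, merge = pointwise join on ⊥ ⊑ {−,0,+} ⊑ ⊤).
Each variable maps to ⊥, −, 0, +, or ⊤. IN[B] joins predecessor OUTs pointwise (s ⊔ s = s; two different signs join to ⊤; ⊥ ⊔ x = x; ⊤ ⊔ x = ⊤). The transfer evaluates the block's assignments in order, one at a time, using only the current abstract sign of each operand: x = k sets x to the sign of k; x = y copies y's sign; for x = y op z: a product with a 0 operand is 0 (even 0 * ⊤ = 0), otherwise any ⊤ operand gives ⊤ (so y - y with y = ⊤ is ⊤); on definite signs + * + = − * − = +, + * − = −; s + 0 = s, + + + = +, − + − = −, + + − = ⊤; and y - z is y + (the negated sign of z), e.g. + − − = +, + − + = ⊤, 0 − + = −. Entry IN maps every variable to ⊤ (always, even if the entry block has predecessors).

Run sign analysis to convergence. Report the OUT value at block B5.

Answer: {a: ⊤, b: +, c: -, d: ⊤, e: ⊤, f: -}

Trace:
Fixpoint table:
  B0:  IN=(all ⊤)  OUT={d:-, e:-; rest ⊤}
  B1:  IN={d:-, e:-; rest ⊤}  OUT={d:-, f:-; rest ⊤}
  B2:  IN={d:-, f:-; rest ⊤}  OUT={d:-, f:-; rest ⊤}
  B3:  IN={d:-, f:-; rest ⊤}  OUT={d:+, f:-; rest ⊤}
  B4:  IN={f:-; rest ⊤}  OUT={b:+, f:-; rest ⊤}
  B5:  IN={b:+, f:-; rest ⊤}  OUT={b:+, c:-, f:-; rest ⊤}
  B6:  IN={b:+, c:-, f:-; rest ⊤}  OUT={a:+, b:+, c:-, f:-; rest ⊤}
  B7:  IN={a:+, b:+, c:-, f:-; rest ⊤}  OUT={a:+, b:+, c:+, d:-, f:-; rest ⊤}
  B8:  IN={d:-; rest ⊤}  OUT={d:-; rest ⊤}
  B9:  IN=(all ⊤)  OUT=(all ⊤)

Merge at B5: IN[B5] = OUT[B4] = {a: ⊤, b: +, c: ⊤, d: ⊤, e: ⊤, f: -}
Applying B5's transfer function to that IN value gives OUT[B5] (row B5 above).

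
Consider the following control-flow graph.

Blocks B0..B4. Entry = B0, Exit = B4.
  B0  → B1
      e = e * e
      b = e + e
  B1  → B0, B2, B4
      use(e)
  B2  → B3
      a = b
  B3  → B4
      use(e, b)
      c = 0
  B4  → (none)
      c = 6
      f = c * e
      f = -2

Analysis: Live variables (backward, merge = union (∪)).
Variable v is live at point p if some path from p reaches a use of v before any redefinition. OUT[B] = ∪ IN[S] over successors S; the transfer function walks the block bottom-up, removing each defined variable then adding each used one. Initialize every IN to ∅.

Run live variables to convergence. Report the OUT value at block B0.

Per-block solution:
  B0: | IN={e} | OUT={b, e}
  B1: | IN={b, e} | OUT={b, e}
  B2: | IN={b, e} | OUT={b, e}
  B3: | IN={b, e} | OUT={e}
  B4: | IN={e} | OUT={}

Merge at B0: OUT[B0] = IN[B1] = {b, e}

Answer: {b, e}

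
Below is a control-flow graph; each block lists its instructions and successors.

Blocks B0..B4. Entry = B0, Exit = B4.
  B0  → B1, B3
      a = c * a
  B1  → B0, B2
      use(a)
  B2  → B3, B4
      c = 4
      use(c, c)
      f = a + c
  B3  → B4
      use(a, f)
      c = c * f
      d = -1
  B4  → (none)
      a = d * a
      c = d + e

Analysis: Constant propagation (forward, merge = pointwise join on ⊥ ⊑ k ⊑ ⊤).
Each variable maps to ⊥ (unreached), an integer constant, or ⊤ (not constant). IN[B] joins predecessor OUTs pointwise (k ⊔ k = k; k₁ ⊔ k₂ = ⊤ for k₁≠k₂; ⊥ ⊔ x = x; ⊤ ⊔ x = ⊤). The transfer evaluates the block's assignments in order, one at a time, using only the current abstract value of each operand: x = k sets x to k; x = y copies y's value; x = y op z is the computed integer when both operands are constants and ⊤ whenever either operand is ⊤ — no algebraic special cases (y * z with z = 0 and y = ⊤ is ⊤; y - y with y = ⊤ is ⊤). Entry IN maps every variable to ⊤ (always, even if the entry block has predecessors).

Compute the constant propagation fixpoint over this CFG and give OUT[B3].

Fixpoint table:
  B0: | IN=(all ⊤) | OUT=(all ⊤)
  B1: | IN=(all ⊤) | OUT=(all ⊤)
  B2: | IN=(all ⊤) | OUT={c:4; rest ⊤}
  B3: | IN=(all ⊤) | OUT={d:-1; rest ⊤}
  B4: | IN=(all ⊤) | OUT=(all ⊤)

Merge at B3: IN[B3] = OUT[B0] ⊔ OUT[B2] = {a: ⊤, b: ⊤, c: ⊤, d: ⊤, e: ⊤, f: ⊤}
Applying B3's transfer function to that IN value gives OUT[B3] (row B3 above).

Answer: {a: ⊤, b: ⊤, c: ⊤, d: -1, e: ⊤, f: ⊤}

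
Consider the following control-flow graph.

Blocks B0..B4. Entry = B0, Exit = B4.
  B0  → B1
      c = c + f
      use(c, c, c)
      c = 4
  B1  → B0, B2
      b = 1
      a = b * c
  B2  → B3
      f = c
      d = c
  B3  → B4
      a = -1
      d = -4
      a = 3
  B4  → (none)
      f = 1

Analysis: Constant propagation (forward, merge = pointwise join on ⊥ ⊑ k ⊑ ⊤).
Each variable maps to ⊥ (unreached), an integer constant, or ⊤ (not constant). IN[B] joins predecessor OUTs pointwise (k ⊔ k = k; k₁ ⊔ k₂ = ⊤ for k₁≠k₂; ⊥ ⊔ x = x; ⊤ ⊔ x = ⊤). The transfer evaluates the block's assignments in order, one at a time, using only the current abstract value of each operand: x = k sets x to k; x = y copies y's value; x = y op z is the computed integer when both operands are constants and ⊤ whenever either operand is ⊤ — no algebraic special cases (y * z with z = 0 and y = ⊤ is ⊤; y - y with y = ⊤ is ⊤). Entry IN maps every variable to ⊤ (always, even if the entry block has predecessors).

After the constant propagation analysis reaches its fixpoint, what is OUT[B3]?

Per-block solution:
  B0: | IN=(all ⊤) | OUT={c:4; rest ⊤}
  B1: | IN={c:4; rest ⊤} | OUT={a:4, b:1, c:4; rest ⊤}
  B2: | IN={a:4, b:1, c:4; rest ⊤} | OUT={a:4, b:1, c:4, d:4, f:4; rest ⊤}
  B3: | IN={a:4, b:1, c:4, d:4, f:4; rest ⊤} | OUT={a:3, b:1, c:4, d:-4, f:4; rest ⊤}
  B4: | IN={a:3, b:1, c:4, d:-4, f:4; rest ⊤} | OUT={a:3, b:1, c:4, d:-4, f:1; rest ⊤}

Merge at B3: IN[B3] = OUT[B2] = {a: 4, b: 1, c: 4, d: 4, e: ⊤, f: 4}
Applying B3's transfer function to that IN value gives OUT[B3] (row B3 above).

Answer: {a: 3, b: 1, c: 4, d: -4, e: ⊤, f: 4}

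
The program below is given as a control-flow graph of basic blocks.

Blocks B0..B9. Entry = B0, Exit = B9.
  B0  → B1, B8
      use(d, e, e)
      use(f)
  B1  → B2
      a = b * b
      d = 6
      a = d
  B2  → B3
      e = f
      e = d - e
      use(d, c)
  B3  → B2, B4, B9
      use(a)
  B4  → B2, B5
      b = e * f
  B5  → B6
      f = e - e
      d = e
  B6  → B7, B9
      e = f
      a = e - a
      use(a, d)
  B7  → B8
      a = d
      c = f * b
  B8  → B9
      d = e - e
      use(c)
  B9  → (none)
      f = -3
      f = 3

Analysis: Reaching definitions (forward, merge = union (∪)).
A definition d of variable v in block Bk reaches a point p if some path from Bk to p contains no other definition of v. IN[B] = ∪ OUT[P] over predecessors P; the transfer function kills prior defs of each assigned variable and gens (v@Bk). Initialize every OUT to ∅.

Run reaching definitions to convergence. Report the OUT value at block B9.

Answer: {a@B1, a@B6, a@B7, b@B4, c@B7, d@B1, d@B5, d@B8, e@B2, e@B6, f@B9}

Working:
Per-block solution:
  B0:   IN={}   OUT={}
  B1:   IN={}   OUT={a@B1, d@B1}
  B2:   IN={a@B1, b@B4, d@B1, e@B2}   OUT={a@B1, b@B4, d@B1, e@B2}
  B3:   IN={a@B1, b@B4, d@B1, e@B2}   OUT={a@B1, b@B4, d@B1, e@B2}
  B4:   IN={a@B1, b@B4, d@B1, e@B2}   OUT={a@B1, b@B4, d@B1, e@B2}
  B5:   IN={a@B1, b@B4, d@B1, e@B2}   OUT={a@B1, b@B4, d@B5, e@B2, f@B5}
  B6:   IN={a@B1, b@B4, d@B5, e@B2, f@B5}   OUT={a@B6, b@B4, d@B5, e@B6, f@B5}
  B7:   IN={a@B6, b@B4, d@B5, e@B6, f@B5}   OUT={a@B7, b@B4, c@B7, d@B5, e@B6, f@B5}
  B8:   IN={a@B7, b@B4, c@B7, d@B5, e@B6, f@B5}   OUT={a@B7, b@B4, c@B7, d@B8, e@B6, f@B5}
  B9:   IN={a@B1, a@B6, a@B7, b@B4, c@B7, d@B1, d@B5, d@B8, e@B2, e@B6, f@B5}   OUT={a@B1, a@B6, a@B7, b@B4, c@B7, d@B1, d@B5, d@B8, e@B2, e@B6, f@B9}

Merge at B9: IN[B9] = OUT[B3] ⊔ OUT[B6] ⊔ OUT[B8] = {a@B1, a@B6, a@B7, b@B4, c@B7, d@B1, d@B5, d@B8, e@B2, e@B6, f@B5}
Applying B9's transfer function to that IN value gives OUT[B9] (row B9 above).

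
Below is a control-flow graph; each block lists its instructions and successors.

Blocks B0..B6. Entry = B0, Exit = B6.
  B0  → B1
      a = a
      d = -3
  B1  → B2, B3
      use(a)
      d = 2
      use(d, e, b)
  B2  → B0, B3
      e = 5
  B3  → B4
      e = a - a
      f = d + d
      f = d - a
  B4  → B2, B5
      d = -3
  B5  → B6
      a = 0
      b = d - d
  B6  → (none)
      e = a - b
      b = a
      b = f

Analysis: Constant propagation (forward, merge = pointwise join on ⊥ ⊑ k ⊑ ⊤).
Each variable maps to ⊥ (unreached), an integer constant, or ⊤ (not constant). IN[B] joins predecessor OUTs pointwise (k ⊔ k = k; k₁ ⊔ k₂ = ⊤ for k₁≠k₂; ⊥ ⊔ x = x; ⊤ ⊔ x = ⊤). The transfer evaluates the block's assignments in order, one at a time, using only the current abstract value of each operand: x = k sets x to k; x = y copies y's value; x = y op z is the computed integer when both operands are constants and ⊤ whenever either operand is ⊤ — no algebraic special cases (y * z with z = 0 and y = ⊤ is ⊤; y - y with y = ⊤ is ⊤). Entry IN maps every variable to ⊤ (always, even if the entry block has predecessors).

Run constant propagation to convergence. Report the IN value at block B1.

Per-block solution:
  B0:   IN=(all ⊤)   OUT={d:-3; rest ⊤}
  B1:   IN={d:-3; rest ⊤}   OUT={d:2; rest ⊤}
  B2:   IN=(all ⊤)   OUT={e:5; rest ⊤}
  B3:   IN=(all ⊤)   OUT=(all ⊤)
  B4:   IN=(all ⊤)   OUT={d:-3; rest ⊤}
  B5:   IN={d:-3; rest ⊤}   OUT={a:0, b:0, d:-3; rest ⊤}
  B6:   IN={a:0, b:0, d:-3; rest ⊤}   OUT={a:0, d:-3, e:0; rest ⊤}

Merge at B1: IN[B1] = OUT[B0] = {a: ⊤, b: ⊤, c: ⊤, d: -3, e: ⊤, f: ⊤}

Answer: {a: ⊤, b: ⊤, c: ⊤, d: -3, e: ⊤, f: ⊤}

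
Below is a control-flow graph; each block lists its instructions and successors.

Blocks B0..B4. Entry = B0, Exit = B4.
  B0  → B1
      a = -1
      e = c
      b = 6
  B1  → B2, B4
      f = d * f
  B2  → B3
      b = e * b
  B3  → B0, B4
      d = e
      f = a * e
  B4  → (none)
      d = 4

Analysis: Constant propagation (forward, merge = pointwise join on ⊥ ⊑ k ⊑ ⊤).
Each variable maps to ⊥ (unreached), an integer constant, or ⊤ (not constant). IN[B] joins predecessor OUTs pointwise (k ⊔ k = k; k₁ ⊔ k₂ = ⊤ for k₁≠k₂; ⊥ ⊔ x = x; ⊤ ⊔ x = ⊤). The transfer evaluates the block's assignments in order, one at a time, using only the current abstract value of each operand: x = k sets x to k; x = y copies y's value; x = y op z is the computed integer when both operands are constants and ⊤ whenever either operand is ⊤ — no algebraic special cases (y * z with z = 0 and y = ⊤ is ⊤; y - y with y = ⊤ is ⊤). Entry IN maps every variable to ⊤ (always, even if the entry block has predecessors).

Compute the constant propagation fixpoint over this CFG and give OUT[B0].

Answer: {a: -1, b: 6, c: ⊤, d: ⊤, e: ⊤, f: ⊤}

Working:
Converged values:
  B0: | IN=(all ⊤) | OUT={a:-1, b:6; rest ⊤}
  B1: | IN={a:-1, b:6; rest ⊤} | OUT={a:-1, b:6; rest ⊤}
  B2: | IN={a:-1, b:6; rest ⊤} | OUT={a:-1; rest ⊤}
  B3: | IN={a:-1; rest ⊤} | OUT={a:-1; rest ⊤}
  B4: | IN={a:-1; rest ⊤} | OUT={a:-1, d:4; rest ⊤}

Merge at B0 (entry node, so the boundary value (all ⊤) is joined with the incoming edge(s)): IN[B0] = (all ⊤) ⊔ OUT[B3] = {a: ⊤, b: ⊤, c: ⊤, d: ⊤, e: ⊤, f: ⊤}
Applying B0's transfer function to that IN value gives OUT[B0] (row B0 above).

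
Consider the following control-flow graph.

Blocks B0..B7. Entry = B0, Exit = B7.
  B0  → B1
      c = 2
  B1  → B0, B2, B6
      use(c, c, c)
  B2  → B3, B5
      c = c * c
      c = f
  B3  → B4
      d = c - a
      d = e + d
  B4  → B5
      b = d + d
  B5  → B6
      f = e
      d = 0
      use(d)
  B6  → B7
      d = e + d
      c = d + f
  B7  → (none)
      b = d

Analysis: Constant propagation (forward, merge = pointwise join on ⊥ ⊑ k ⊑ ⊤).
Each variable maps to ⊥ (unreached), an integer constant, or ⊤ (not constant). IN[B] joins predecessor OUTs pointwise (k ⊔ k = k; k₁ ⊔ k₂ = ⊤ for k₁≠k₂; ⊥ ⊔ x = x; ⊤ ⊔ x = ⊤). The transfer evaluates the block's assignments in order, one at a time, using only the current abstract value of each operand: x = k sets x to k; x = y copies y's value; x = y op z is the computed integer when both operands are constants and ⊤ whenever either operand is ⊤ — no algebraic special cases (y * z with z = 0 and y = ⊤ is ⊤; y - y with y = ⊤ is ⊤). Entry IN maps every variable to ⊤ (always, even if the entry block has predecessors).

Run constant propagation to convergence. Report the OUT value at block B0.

Answer: {a: ⊤, b: ⊤, c: 2, d: ⊤, e: ⊤, f: ⊤}

Derivation:
Per-block solution:
  B0: | IN=(all ⊤) | OUT={c:2; rest ⊤}
  B1: | IN={c:2; rest ⊤} | OUT={c:2; rest ⊤}
  B2: | IN={c:2; rest ⊤} | OUT=(all ⊤)
  B3: | IN=(all ⊤) | OUT=(all ⊤)
  B4: | IN=(all ⊤) | OUT=(all ⊤)
  B5: | IN=(all ⊤) | OUT={d:0; rest ⊤}
  B6: | IN=(all ⊤) | OUT=(all ⊤)
  B7: | IN=(all ⊤) | OUT=(all ⊤)

Merge at B0 (entry node, so the boundary value (all ⊤) is joined with the incoming edge(s)): IN[B0] = (all ⊤) ⊔ OUT[B1] = {a: ⊤, b: ⊤, c: ⊤, d: ⊤, e: ⊤, f: ⊤}
Applying B0's transfer function to that IN value gives OUT[B0] (row B0 above).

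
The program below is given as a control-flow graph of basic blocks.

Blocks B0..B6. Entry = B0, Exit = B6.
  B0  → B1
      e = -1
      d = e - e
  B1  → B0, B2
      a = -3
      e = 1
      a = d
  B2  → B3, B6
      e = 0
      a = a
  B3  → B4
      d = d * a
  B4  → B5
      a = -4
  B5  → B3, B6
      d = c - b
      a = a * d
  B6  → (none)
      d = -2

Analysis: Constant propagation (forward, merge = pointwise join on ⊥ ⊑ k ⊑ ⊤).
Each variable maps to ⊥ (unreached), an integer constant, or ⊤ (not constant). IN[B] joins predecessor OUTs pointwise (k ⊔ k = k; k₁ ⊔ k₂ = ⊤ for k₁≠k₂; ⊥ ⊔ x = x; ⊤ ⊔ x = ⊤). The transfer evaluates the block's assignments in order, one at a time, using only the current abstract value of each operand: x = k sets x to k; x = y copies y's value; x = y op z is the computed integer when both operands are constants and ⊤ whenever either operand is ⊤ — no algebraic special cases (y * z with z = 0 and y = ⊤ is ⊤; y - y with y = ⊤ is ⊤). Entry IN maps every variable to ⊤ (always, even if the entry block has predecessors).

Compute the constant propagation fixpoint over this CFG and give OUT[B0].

Converged values:
  B0:  IN=(all ⊤)  OUT={d:0, e:-1; rest ⊤}
  B1:  IN={d:0, e:-1; rest ⊤}  OUT={a:0, d:0, e:1; rest ⊤}
  B2:  IN={a:0, d:0, e:1; rest ⊤}  OUT={a:0, d:0, e:0; rest ⊤}
  B3:  IN={e:0; rest ⊤}  OUT={e:0; rest ⊤}
  B4:  IN={e:0; rest ⊤}  OUT={a:-4, e:0; rest ⊤}
  B5:  IN={a:-4, e:0; rest ⊤}  OUT={e:0; rest ⊤}
  B6:  IN={e:0; rest ⊤}  OUT={d:-2, e:0; rest ⊤}

Merge at B0 (entry node, so the boundary value (all ⊤) is joined with the incoming edge(s)): IN[B0] = (all ⊤) ⊔ OUT[B1] = {a: ⊤, b: ⊤, c: ⊤, d: ⊤, e: ⊤, f: ⊤}
Applying B0's transfer function to that IN value gives OUT[B0] (row B0 above).

Answer: {a: ⊤, b: ⊤, c: ⊤, d: 0, e: -1, f: ⊤}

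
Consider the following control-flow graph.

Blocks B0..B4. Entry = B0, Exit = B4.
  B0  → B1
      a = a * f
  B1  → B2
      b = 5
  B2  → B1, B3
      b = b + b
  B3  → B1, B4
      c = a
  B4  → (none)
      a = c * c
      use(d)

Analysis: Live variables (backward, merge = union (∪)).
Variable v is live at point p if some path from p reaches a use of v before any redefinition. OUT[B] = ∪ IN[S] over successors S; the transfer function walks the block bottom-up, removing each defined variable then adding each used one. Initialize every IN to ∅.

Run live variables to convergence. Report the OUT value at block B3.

Fixpoint table:
  B0:  IN={a, d, f}  OUT={a, d}
  B1:  IN={a, d}  OUT={a, b, d}
  B2:  IN={a, b, d}  OUT={a, d}
  B3:  IN={a, d}  OUT={a, c, d}
  B4:  IN={c, d}  OUT={}

Merge at B3: OUT[B3] = IN[B1] ⊔ IN[B4] = {a, c, d}

Answer: {a, c, d}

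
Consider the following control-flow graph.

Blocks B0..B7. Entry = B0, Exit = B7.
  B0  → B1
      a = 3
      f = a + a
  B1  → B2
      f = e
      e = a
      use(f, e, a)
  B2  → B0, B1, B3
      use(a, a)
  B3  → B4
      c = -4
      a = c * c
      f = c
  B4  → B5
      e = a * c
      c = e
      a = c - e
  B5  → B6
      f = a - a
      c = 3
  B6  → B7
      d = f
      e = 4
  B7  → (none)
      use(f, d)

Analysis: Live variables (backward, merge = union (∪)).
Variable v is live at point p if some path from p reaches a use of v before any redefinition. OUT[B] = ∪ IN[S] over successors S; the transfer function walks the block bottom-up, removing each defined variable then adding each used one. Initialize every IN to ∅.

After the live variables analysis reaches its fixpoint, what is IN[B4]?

Fixpoint table:
  B0:   IN={e}   OUT={a, e}
  B1:   IN={a, e}   OUT={a, e}
  B2:   IN={a, e}   OUT={a, e}
  B3:   IN={}   OUT={a, c}
  B4:   IN={a, c}   OUT={a}
  B5:   IN={a}   OUT={f}
  B6:   IN={f}   OUT={d, f}
  B7:   IN={d, f}   OUT={}

Merge at B4: OUT[B4] = IN[B5] = {a}
Applying B4's transfer function to that OUT value gives IN[B4] (row B4 above).

Answer: {a, c}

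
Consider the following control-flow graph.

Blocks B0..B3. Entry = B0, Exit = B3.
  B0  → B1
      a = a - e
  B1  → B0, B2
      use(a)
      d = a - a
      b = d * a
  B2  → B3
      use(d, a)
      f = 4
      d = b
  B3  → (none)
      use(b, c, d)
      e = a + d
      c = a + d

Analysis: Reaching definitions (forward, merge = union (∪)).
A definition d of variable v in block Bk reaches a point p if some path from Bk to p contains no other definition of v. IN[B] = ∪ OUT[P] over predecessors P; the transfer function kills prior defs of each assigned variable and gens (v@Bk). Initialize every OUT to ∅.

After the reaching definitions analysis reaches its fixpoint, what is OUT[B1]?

Fixpoint table:
  B0:   IN={a@B0, b@B1, d@B1}   OUT={a@B0, b@B1, d@B1}
  B1:   IN={a@B0, b@B1, d@B1}   OUT={a@B0, b@B1, d@B1}
  B2:   IN={a@B0, b@B1, d@B1}   OUT={a@B0, b@B1, d@B2, f@B2}
  B3:   IN={a@B0, b@B1, d@B2, f@B2}   OUT={a@B0, b@B1, c@B3, d@B2, e@B3, f@B2}

Merge at B1: IN[B1] = OUT[B0] = {a@B0, b@B1, d@B1}
Applying B1's transfer function to that IN value gives OUT[B1] (row B1 above).

Answer: {a@B0, b@B1, d@B1}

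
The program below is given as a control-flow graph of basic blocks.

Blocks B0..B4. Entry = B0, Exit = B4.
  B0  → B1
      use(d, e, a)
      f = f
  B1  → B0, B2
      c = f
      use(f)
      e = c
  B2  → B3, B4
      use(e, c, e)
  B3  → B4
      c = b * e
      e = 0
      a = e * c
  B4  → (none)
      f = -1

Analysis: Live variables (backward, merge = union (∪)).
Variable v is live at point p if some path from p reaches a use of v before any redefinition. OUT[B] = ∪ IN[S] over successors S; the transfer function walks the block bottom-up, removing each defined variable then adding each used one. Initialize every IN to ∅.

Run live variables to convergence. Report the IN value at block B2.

Answer: {b, c, e}

Derivation:
Per-block solution:
  B0:  IN={a, b, d, e, f}  OUT={a, b, d, f}
  B1:  IN={a, b, d, f}  OUT={a, b, c, d, e, f}
  B2:  IN={b, c, e}  OUT={b, e}
  B3:  IN={b, e}  OUT={}
  B4:  IN={}  OUT={}

Merge at B2: OUT[B2] = IN[B3] ⊔ IN[B4] = {b, e}
Applying B2's transfer function to that OUT value gives IN[B2] (row B2 above).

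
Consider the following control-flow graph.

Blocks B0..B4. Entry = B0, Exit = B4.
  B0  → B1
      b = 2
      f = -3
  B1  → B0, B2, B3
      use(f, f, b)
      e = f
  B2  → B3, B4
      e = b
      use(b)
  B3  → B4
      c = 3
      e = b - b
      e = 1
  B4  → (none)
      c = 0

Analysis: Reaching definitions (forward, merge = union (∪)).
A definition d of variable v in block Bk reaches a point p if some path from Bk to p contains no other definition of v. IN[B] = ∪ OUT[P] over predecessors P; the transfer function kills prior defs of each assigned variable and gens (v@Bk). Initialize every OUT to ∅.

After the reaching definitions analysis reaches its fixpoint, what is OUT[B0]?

Fixpoint table:
  B0: | IN={b@B0, e@B1, f@B0} | OUT={b@B0, e@B1, f@B0}
  B1: | IN={b@B0, e@B1, f@B0} | OUT={b@B0, e@B1, f@B0}
  B2: | IN={b@B0, e@B1, f@B0} | OUT={b@B0, e@B2, f@B0}
  B3: | IN={b@B0, e@B1, e@B2, f@B0} | OUT={b@B0, c@B3, e@B3, f@B0}
  B4: | IN={b@B0, c@B3, e@B2, e@B3, f@B0} | OUT={b@B0, c@B4, e@B2, e@B3, f@B0}

Merge at B0 (entry node, so the boundary value {} is joined with the incoming edge(s)): IN[B0] = {} ⊔ OUT[B1] = {b@B0, e@B1, f@B0}
Applying B0's transfer function to that IN value gives OUT[B0] (row B0 above).

Answer: {b@B0, e@B1, f@B0}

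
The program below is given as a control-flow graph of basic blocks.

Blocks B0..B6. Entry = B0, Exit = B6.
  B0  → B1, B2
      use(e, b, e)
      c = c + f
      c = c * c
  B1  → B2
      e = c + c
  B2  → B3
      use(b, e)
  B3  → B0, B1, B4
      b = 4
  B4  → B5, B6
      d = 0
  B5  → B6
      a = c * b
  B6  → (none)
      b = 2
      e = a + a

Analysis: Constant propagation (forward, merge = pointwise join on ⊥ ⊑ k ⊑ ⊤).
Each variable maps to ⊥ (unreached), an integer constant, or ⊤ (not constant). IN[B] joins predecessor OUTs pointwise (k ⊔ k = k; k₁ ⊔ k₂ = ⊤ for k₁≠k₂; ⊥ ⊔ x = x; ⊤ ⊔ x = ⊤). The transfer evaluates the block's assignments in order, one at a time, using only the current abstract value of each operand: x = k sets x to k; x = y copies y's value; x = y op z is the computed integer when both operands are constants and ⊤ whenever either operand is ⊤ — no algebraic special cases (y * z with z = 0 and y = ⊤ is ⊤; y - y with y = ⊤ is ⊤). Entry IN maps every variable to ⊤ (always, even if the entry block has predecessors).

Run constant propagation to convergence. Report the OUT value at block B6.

Converged values:
  B0:  IN=(all ⊤)  OUT=(all ⊤)
  B1:  IN=(all ⊤)  OUT=(all ⊤)
  B2:  IN=(all ⊤)  OUT=(all ⊤)
  B3:  IN=(all ⊤)  OUT={b:4; rest ⊤}
  B4:  IN={b:4; rest ⊤}  OUT={b:4, d:0; rest ⊤}
  B5:  IN={b:4, d:0; rest ⊤}  OUT={b:4, d:0; rest ⊤}
  B6:  IN={b:4, d:0; rest ⊤}  OUT={b:2, d:0; rest ⊤}

Merge at B6: IN[B6] = OUT[B4] ⊔ OUT[B5] = {a: ⊤, b: 4, c: ⊤, d: 0, e: ⊤, f: ⊤}
Applying B6's transfer function to that IN value gives OUT[B6] (row B6 above).

Answer: {a: ⊤, b: 2, c: ⊤, d: 0, e: ⊤, f: ⊤}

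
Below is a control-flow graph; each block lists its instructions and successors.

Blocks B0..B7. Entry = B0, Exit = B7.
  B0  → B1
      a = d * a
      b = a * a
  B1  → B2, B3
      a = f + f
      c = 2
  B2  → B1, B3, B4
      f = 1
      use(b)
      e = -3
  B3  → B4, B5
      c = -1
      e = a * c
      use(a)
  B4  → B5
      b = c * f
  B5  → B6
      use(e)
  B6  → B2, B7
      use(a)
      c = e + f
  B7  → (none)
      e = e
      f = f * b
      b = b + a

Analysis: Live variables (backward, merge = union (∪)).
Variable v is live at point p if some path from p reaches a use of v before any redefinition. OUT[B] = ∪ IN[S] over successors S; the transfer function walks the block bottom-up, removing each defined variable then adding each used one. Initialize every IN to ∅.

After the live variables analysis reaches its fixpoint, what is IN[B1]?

Answer: {b, f}

Trace:
Per-block solution:
  B0:  IN={a, d, f}  OUT={b, f}
  B1:  IN={b, f}  OUT={a, b, c, f}
  B2:  IN={a, b, c}  OUT={a, b, c, e, f}
  B3:  IN={a, b, f}  OUT={a, b, c, e, f}
  B4:  IN={a, c, e, f}  OUT={a, b, e, f}
  B5:  IN={a, b, e, f}  OUT={a, b, e, f}
  B6:  IN={a, b, e, f}  OUT={a, b, c, e, f}
  B7:  IN={a, b, e, f}  OUT={}

Merge at B1: OUT[B1] = IN[B2] ⊔ IN[B3] = {a, b, c, f}
Applying B1's transfer function to that OUT value gives IN[B1] (row B1 above).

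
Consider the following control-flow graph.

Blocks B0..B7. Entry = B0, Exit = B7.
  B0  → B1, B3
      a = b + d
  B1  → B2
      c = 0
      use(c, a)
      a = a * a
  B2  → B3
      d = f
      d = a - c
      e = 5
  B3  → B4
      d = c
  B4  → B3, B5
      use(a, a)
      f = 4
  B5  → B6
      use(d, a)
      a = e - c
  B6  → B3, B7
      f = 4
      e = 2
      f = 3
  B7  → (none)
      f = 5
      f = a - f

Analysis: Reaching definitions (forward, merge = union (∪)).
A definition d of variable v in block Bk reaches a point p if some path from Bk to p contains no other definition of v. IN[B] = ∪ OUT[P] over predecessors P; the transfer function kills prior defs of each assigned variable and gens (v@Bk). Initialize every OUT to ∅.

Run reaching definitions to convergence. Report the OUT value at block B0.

Answer: {a@B0}

Trace:
Converged values:
  B0: | IN={} | OUT={a@B0}
  B1: | IN={a@B0} | OUT={a@B1, c@B1}
  B2: | IN={a@B1, c@B1} | OUT={a@B1, c@B1, d@B2, e@B2}
  B3: | IN={a@B0, a@B1, a@B5, c@B1, d@B2, d@B3, e@B2, e@B6, f@B4, f@B6} | OUT={a@B0, a@B1, a@B5, c@B1, d@B3, e@B2, e@B6, f@B4, f@B6}
  B4: | IN={a@B0, a@B1, a@B5, c@B1, d@B3, e@B2, e@B6, f@B4, f@B6} | OUT={a@B0, a@B1, a@B5, c@B1, d@B3, e@B2, e@B6, f@B4}
  B5: | IN={a@B0, a@B1, a@B5, c@B1, d@B3, e@B2, e@B6, f@B4} | OUT={a@B5, c@B1, d@B3, e@B2, e@B6, f@B4}
  B6: | IN={a@B5, c@B1, d@B3, e@B2, e@B6, f@B4} | OUT={a@B5, c@B1, d@B3, e@B6, f@B6}
  B7: | IN={a@B5, c@B1, d@B3, e@B6, f@B6} | OUT={a@B5, c@B1, d@B3, e@B6, f@B7}

B0 is the boundary node: IN[B0] = {}
Applying B0's transfer function to that IN value gives OUT[B0] (row B0 above).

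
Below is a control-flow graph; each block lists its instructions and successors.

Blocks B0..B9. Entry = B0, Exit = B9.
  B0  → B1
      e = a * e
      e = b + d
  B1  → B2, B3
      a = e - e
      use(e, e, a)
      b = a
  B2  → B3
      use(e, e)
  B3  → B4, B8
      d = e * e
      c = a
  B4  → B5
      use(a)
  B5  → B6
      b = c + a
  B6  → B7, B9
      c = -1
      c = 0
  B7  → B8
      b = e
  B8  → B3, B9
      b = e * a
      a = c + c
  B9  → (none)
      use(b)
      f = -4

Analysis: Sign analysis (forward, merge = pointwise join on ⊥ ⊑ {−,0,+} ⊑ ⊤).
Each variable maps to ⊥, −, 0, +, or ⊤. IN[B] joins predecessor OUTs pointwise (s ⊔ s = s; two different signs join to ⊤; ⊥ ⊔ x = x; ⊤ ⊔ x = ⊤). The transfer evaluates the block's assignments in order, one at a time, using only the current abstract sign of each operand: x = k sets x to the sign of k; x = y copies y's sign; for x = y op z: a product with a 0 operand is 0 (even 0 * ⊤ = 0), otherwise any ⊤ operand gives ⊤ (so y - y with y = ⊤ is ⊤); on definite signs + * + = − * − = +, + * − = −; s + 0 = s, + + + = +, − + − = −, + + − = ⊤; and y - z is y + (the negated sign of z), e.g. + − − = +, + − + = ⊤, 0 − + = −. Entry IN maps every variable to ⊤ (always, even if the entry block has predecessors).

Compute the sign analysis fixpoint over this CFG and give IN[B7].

Per-block solution:
  B0:   IN=(all ⊤)   OUT=(all ⊤)
  B1:   IN=(all ⊤)   OUT=(all ⊤)
  B2:   IN=(all ⊤)   OUT=(all ⊤)
  B3:   IN=(all ⊤)   OUT=(all ⊤)
  B4:   IN=(all ⊤)   OUT=(all ⊤)
  B5:   IN=(all ⊤)   OUT=(all ⊤)
  B6:   IN=(all ⊤)   OUT={c:0; rest ⊤}
  B7:   IN={c:0; rest ⊤}   OUT={c:0; rest ⊤}
  B8:   IN=(all ⊤)   OUT=(all ⊤)
  B9:   IN=(all ⊤)   OUT={f:-; rest ⊤}

Merge at B7: IN[B7] = OUT[B6] = {a: ⊤, b: ⊤, c: 0, d: ⊤, e: ⊤, f: ⊤}

Answer: {a: ⊤, b: ⊤, c: 0, d: ⊤, e: ⊤, f: ⊤}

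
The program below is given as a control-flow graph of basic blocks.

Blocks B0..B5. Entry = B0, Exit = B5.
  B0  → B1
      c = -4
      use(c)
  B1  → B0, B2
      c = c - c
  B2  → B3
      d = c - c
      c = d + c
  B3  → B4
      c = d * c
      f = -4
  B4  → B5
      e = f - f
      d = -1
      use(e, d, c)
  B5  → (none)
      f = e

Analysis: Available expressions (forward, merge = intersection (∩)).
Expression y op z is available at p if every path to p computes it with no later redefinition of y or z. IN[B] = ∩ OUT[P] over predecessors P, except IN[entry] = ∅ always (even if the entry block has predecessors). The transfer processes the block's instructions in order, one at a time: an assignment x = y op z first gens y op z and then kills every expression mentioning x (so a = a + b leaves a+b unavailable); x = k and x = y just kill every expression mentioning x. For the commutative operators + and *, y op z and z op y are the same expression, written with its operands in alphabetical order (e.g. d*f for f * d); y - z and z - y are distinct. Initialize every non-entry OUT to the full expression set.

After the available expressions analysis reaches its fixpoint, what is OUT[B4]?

Answer: {f-f}

Working:
Fixpoint table:
  B0: | IN={} | OUT={}
  B1: | IN={} | OUT={}
  B2: | IN={} | OUT={}
  B3: | IN={} | OUT={}
  B4: | IN={} | OUT={f-f}
  B5: | IN={f-f} | OUT={}

Merge at B4: IN[B4] = OUT[B3] = {}
Applying B4's transfer function to that IN value gives OUT[B4] (row B4 above).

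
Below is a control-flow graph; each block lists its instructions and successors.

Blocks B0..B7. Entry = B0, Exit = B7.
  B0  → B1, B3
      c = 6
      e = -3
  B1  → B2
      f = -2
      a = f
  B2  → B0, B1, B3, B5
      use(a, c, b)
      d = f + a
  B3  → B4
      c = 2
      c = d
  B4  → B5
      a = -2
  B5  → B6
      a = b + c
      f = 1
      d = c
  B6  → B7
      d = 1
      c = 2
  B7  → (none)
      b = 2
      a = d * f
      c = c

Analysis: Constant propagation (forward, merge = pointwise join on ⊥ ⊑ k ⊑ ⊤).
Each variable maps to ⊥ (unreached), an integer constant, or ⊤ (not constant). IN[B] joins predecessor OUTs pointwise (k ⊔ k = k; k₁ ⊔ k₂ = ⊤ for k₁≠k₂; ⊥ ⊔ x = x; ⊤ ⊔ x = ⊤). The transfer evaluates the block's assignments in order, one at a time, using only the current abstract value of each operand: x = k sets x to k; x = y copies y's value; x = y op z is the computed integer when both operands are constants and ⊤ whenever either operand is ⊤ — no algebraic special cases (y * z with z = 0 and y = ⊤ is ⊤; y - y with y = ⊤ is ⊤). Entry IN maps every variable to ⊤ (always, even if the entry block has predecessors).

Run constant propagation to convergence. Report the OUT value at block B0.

Converged values:
  B0:  IN=(all ⊤)  OUT={c:6, e:-3; rest ⊤}
  B1:  IN={c:6, e:-3; rest ⊤}  OUT={a:-2, c:6, e:-3, f:-2; rest ⊤}
  B2:  IN={a:-2, c:6, e:-3, f:-2; rest ⊤}  OUT={a:-2, c:6, d:-4, e:-3, f:-2; rest ⊤}
  B3:  IN={c:6, e:-3; rest ⊤}  OUT={e:-3; rest ⊤}
  B4:  IN={e:-3; rest ⊤}  OUT={a:-2, e:-3; rest ⊤}
  B5:  IN={a:-2, e:-3; rest ⊤}  OUT={e:-3, f:1; rest ⊤}
  B6:  IN={e:-3, f:1; rest ⊤}  OUT={c:2, d:1, e:-3, f:1; rest ⊤}
  B7:  IN={c:2, d:1, e:-3, f:1; rest ⊤}  OUT={a:1, b:2, c:2, d:1, e:-3, f:1; rest ⊤}

Merge at B0 (entry node, so the boundary value (all ⊤) is joined with the incoming edge(s)): IN[B0] = (all ⊤) ⊔ OUT[B2] = {a: ⊤, b: ⊤, c: ⊤, d: ⊤, e: ⊤, f: ⊤}
Applying B0's transfer function to that IN value gives OUT[B0] (row B0 above).

Answer: {a: ⊤, b: ⊤, c: 6, d: ⊤, e: -3, f: ⊤}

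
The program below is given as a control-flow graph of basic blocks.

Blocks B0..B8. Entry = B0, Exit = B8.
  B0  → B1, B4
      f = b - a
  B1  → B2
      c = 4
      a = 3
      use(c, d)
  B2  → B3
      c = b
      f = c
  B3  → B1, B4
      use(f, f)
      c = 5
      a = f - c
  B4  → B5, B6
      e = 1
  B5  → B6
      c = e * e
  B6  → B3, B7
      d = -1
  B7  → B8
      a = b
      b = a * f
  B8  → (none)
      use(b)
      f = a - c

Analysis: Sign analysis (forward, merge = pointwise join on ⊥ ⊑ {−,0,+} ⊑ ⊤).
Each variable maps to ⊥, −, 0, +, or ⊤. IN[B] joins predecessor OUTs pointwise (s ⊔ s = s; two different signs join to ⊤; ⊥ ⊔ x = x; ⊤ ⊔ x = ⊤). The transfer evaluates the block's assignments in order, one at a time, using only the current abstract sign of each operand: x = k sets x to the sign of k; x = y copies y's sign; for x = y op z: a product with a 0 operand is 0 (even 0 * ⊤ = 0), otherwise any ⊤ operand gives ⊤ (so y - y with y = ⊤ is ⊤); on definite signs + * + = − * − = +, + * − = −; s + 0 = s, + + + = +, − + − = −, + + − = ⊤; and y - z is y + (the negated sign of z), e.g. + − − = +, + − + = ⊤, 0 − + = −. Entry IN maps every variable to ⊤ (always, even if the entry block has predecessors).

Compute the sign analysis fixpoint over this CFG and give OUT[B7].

Answer: {a: ⊤, b: ⊤, c: ⊤, d: -, e: +, f: ⊤}

Trace:
Per-block solution:
  B0:   IN=(all ⊤)   OUT=(all ⊤)
  B1:   IN=(all ⊤)   OUT={a:+, c:+; rest ⊤}
  B2:   IN={a:+, c:+; rest ⊤}   OUT={a:+; rest ⊤}
  B3:   IN=(all ⊤)   OUT={c:+; rest ⊤}
  B4:   IN=(all ⊤)   OUT={e:+; rest ⊤}
  B5:   IN={e:+; rest ⊤}   OUT={c:+, e:+; rest ⊤}
  B6:   IN={e:+; rest ⊤}   OUT={d:-, e:+; rest ⊤}
  B7:   IN={d:-, e:+; rest ⊤}   OUT={d:-, e:+; rest ⊤}
  B8:   IN={d:-, e:+; rest ⊤}   OUT={d:-, e:+; rest ⊤}

Merge at B7: IN[B7] = OUT[B6] = {a: ⊤, b: ⊤, c: ⊤, d: -, e: +, f: ⊤}
Applying B7's transfer function to that IN value gives OUT[B7] (row B7 above).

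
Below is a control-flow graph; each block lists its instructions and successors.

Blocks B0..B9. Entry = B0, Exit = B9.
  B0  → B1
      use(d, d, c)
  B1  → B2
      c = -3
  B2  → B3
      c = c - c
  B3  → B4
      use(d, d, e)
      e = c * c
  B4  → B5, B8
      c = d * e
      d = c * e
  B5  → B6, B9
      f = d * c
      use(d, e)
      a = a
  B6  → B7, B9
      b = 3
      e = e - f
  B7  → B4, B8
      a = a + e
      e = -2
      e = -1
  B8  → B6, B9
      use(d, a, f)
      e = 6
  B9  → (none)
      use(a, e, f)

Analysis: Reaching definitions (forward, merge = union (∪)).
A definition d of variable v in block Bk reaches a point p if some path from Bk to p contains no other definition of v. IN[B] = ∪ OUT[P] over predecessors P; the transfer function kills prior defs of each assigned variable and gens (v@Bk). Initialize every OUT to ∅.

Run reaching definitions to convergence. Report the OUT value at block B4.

Converged values:
  B0: | IN={} | OUT={}
  B1: | IN={} | OUT={c@B1}
  B2: | IN={c@B1} | OUT={c@B2}
  B3: | IN={c@B2} | OUT={c@B2, e@B3}
  B4: | IN={a@B7, b@B6, c@B2, c@B4, d@B4, e@B3, e@B7, f@B5} | OUT={a@B7, b@B6, c@B4, d@B4, e@B3, e@B7, f@B5}
  B5: | IN={a@B7, b@B6, c@B4, d@B4, e@B3, e@B7, f@B5} | OUT={a@B5, b@B6, c@B4, d@B4, e@B3, e@B7, f@B5}
  B6: | IN={a@B5, a@B7, b@B6, c@B4, d@B4, e@B3, e@B7, e@B8, f@B5} | OUT={a@B5, a@B7, b@B6, c@B4, d@B4, e@B6, f@B5}
  B7: | IN={a@B5, a@B7, b@B6, c@B4, d@B4, e@B6, f@B5} | OUT={a@B7, b@B6, c@B4, d@B4, e@B7, f@B5}
  B8: | IN={a@B7, b@B6, c@B4, d@B4, e@B3, e@B7, f@B5} | OUT={a@B7, b@B6, c@B4, d@B4, e@B8, f@B5}
  B9: | IN={a@B5, a@B7, b@B6, c@B4, d@B4, e@B3, e@B6, e@B7, e@B8, f@B5} | OUT={a@B5, a@B7, b@B6, c@B4, d@B4, e@B3, e@B6, e@B7, e@B8, f@B5}

Merge at B4: IN[B4] = OUT[B3] ⊔ OUT[B7] = {a@B7, b@B6, c@B2, c@B4, d@B4, e@B3, e@B7, f@B5}
Applying B4's transfer function to that IN value gives OUT[B4] (row B4 above).

Answer: {a@B7, b@B6, c@B4, d@B4, e@B3, e@B7, f@B5}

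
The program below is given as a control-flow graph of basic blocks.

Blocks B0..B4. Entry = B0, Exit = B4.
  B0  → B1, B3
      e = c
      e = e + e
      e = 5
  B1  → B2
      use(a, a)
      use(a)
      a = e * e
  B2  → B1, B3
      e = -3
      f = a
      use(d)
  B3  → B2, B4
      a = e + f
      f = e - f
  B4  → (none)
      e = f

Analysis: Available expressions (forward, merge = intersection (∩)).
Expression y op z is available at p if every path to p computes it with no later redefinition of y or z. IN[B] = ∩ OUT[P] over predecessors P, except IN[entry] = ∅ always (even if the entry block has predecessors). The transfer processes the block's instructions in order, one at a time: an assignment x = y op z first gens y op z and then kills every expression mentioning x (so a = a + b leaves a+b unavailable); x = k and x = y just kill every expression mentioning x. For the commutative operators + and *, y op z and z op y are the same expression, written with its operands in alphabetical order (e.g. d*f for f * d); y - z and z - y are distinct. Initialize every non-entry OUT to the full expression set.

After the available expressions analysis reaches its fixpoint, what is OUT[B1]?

Fixpoint table:
  B0:   IN={}   OUT={}
  B1:   IN={}   OUT={e*e}
  B2:   IN={}   OUT={}
  B3:   IN={}   OUT={}
  B4:   IN={}   OUT={}

Merge at B1: IN[B1] = OUT[B0] ∩ OUT[B2] = {}
Applying B1's transfer function to that IN value gives OUT[B1] (row B1 above).

Answer: {e*e}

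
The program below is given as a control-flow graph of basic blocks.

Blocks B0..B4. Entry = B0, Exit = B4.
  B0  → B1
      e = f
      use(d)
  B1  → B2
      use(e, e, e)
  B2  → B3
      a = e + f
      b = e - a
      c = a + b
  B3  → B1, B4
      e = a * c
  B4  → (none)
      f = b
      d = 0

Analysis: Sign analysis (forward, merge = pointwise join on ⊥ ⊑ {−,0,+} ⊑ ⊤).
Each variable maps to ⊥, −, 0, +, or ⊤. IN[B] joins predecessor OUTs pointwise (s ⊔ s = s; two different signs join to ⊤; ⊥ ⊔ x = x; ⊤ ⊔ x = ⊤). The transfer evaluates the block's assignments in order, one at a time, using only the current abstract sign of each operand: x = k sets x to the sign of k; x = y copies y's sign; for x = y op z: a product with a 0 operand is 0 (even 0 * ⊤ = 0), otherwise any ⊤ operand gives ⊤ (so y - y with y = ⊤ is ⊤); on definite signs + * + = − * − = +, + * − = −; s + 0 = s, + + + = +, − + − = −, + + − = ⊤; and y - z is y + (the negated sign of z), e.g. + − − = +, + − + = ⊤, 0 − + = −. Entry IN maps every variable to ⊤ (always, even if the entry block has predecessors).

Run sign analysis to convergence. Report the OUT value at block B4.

Answer: {a: ⊤, b: ⊤, c: ⊤, d: 0, e: ⊤, f: ⊤}

Derivation:
Converged values:
  B0: | IN=(all ⊤) | OUT=(all ⊤)
  B1: | IN=(all ⊤) | OUT=(all ⊤)
  B2: | IN=(all ⊤) | OUT=(all ⊤)
  B3: | IN=(all ⊤) | OUT=(all ⊤)
  B4: | IN=(all ⊤) | OUT={d:0; rest ⊤}

Merge at B4: IN[B4] = OUT[B3] = {a: ⊤, b: ⊤, c: ⊤, d: ⊤, e: ⊤, f: ⊤}
Applying B4's transfer function to that IN value gives OUT[B4] (row B4 above).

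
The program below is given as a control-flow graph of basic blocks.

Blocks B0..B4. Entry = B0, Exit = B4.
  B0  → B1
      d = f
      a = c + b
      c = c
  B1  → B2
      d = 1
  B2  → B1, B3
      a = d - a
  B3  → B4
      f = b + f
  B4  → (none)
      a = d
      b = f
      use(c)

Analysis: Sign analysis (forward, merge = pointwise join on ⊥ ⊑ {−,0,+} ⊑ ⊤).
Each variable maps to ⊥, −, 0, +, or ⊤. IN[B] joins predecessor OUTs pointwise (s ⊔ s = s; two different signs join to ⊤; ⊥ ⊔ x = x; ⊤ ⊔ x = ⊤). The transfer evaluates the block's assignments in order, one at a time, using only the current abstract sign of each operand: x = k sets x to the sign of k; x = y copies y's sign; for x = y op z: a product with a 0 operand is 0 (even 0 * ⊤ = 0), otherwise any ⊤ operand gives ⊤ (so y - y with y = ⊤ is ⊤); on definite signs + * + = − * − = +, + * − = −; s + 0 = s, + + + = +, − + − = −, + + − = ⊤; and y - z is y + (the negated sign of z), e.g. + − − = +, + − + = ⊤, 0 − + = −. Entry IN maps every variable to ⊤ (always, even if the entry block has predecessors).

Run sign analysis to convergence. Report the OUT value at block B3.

Per-block solution:
  B0:   IN=(all ⊤)   OUT=(all ⊤)
  B1:   IN=(all ⊤)   OUT={d:+; rest ⊤}
  B2:   IN={d:+; rest ⊤}   OUT={d:+; rest ⊤}
  B3:   IN={d:+; rest ⊤}   OUT={d:+; rest ⊤}
  B4:   IN={d:+; rest ⊤}   OUT={a:+, d:+; rest ⊤}

Merge at B3: IN[B3] = OUT[B2] = {a: ⊤, b: ⊤, c: ⊤, d: +, e: ⊤, f: ⊤}
Applying B3's transfer function to that IN value gives OUT[B3] (row B3 above).

Answer: {a: ⊤, b: ⊤, c: ⊤, d: +, e: ⊤, f: ⊤}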